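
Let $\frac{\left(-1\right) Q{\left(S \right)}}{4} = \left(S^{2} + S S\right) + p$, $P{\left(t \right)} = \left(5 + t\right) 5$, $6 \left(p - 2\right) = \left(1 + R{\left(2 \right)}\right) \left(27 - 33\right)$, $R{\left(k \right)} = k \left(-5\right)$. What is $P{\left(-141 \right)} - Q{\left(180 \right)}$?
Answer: $258564$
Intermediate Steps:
$R{\left(k \right)} = - 5 k$
$p = 11$ ($p = 2 + \frac{\left(1 - 10\right) \left(27 - 33\right)}{6} = 2 + \frac{\left(1 - 10\right) \left(-6\right)}{6} = 2 + \frac{\left(-9\right) \left(-6\right)}{6} = 2 + \frac{1}{6} \cdot 54 = 2 + 9 = 11$)
$P{\left(t \right)} = 25 + 5 t$
$Q{\left(S \right)} = -44 - 8 S^{2}$ ($Q{\left(S \right)} = - 4 \left(\left(S^{2} + S S\right) + 11\right) = - 4 \left(\left(S^{2} + S^{2}\right) + 11\right) = - 4 \left(2 S^{2} + 11\right) = - 4 \left(11 + 2 S^{2}\right) = -44 - 8 S^{2}$)
$P{\left(-141 \right)} - Q{\left(180 \right)} = \left(25 + 5 \left(-141\right)\right) - \left(-44 - 8 \cdot 180^{2}\right) = \left(25 - 705\right) - \left(-44 - 259200\right) = -680 - \left(-44 - 259200\right) = -680 - -259244 = -680 + 259244 = 258564$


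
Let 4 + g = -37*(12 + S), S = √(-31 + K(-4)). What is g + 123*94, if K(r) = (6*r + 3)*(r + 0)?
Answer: 11114 - 37*√53 ≈ 10845.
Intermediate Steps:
K(r) = r*(3 + 6*r) (K(r) = (3 + 6*r)*r = r*(3 + 6*r))
S = √53 (S = √(-31 + 3*(-4)*(1 + 2*(-4))) = √(-31 + 3*(-4)*(1 - 8)) = √(-31 + 3*(-4)*(-7)) = √(-31 + 84) = √53 ≈ 7.2801)
g = -448 - 37*√53 (g = -4 - 37*(12 + √53) = -4 + (-444 - 37*√53) = -448 - 37*√53 ≈ -717.36)
g + 123*94 = (-448 - 37*√53) + 123*94 = (-448 - 37*√53) + 11562 = 11114 - 37*√53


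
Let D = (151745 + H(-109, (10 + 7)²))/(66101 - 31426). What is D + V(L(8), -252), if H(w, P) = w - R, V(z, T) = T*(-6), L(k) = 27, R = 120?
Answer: 52580116/34675 ≈ 1516.4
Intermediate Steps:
V(z, T) = -6*T
H(w, P) = -120 + w (H(w, P) = w - 1*120 = w - 120 = -120 + w)
D = 151516/34675 (D = (151745 + (-120 - 109))/(66101 - 31426) = (151745 - 229)/34675 = 151516*(1/34675) = 151516/34675 ≈ 4.3696)
D + V(L(8), -252) = 151516/34675 - 6*(-252) = 151516/34675 + 1512 = 52580116/34675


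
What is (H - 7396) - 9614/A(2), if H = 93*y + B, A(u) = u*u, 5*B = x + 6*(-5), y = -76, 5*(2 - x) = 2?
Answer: -843659/50 ≈ -16873.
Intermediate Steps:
x = 8/5 (x = 2 - 1/5*2 = 2 - 2/5 = 8/5 ≈ 1.6000)
B = -142/25 (B = (8/5 + 6*(-5))/5 = (8/5 - 30)/5 = (1/5)*(-142/5) = -142/25 ≈ -5.6800)
A(u) = u**2
H = -176842/25 (H = 93*(-76) - 142/25 = -7068 - 142/25 = -176842/25 ≈ -7073.7)
(H - 7396) - 9614/A(2) = (-176842/25 - 7396) - 9614/(2**2) = -361742/25 - 9614/4 = -361742/25 - 9614*1/4 = -361742/25 - 4807/2 = -843659/50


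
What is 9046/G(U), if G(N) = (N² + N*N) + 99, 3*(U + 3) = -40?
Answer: 81414/5693 ≈ 14.301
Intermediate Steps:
U = -49/3 (U = -3 + (⅓)*(-40) = -3 - 40/3 = -49/3 ≈ -16.333)
G(N) = 99 + 2*N² (G(N) = (N² + N²) + 99 = 2*N² + 99 = 99 + 2*N²)
9046/G(U) = 9046/(99 + 2*(-49/3)²) = 9046/(99 + 2*(2401/9)) = 9046/(99 + 4802/9) = 9046/(5693/9) = 9046*(9/5693) = 81414/5693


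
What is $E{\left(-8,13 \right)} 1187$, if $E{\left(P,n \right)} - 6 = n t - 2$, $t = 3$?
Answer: $51041$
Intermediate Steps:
$E{\left(P,n \right)} = 4 + 3 n$ ($E{\left(P,n \right)} = 6 + \left(n 3 - 2\right) = 6 + \left(3 n - 2\right) = 6 + \left(-2 + 3 n\right) = 4 + 3 n$)
$E{\left(-8,13 \right)} 1187 = \left(4 + 3 \cdot 13\right) 1187 = \left(4 + 39\right) 1187 = 43 \cdot 1187 = 51041$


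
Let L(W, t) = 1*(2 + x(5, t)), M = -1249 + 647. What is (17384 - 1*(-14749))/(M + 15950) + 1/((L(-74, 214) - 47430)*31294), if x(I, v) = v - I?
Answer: 7913669105165/3779883405388 ≈ 2.0936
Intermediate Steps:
M = -602
L(W, t) = -3 + t (L(W, t) = 1*(2 + (t - 1*5)) = 1*(2 + (t - 5)) = 1*(2 + (-5 + t)) = 1*(-3 + t) = -3 + t)
(17384 - 1*(-14749))/(M + 15950) + 1/((L(-74, 214) - 47430)*31294) = (17384 - 1*(-14749))/(-602 + 15950) + 1/(((-3 + 214) - 47430)*31294) = (17384 + 14749)/15348 + (1/31294)/(211 - 47430) = 32133*(1/15348) + (1/31294)/(-47219) = 10711/5116 - 1/47219*1/31294 = 10711/5116 - 1/1477671386 = 7913669105165/3779883405388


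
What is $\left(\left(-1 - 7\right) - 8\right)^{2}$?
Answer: $256$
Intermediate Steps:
$\left(\left(-1 - 7\right) - 8\right)^{2} = \left(-8 - 8\right)^{2} = \left(-16\right)^{2} = 256$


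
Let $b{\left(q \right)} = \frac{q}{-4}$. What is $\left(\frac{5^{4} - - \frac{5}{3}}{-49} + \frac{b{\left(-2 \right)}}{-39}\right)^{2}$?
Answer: $\frac{2394047041}{14607684} \approx 163.89$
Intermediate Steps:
$b{\left(q \right)} = - \frac{q}{4}$ ($b{\left(q \right)} = q \left(- \frac{1}{4}\right) = - \frac{q}{4}$)
$\left(\frac{5^{4} - - \frac{5}{3}}{-49} + \frac{b{\left(-2 \right)}}{-39}\right)^{2} = \left(\frac{5^{4} - - \frac{5}{3}}{-49} + \frac{\left(- \frac{1}{4}\right) \left(-2\right)}{-39}\right)^{2} = \left(\left(625 - \left(-5\right) \frac{1}{3}\right) \left(- \frac{1}{49}\right) + \frac{1}{2} \left(- \frac{1}{39}\right)\right)^{2} = \left(\left(625 - - \frac{5}{3}\right) \left(- \frac{1}{49}\right) - \frac{1}{78}\right)^{2} = \left(\left(625 + \frac{5}{3}\right) \left(- \frac{1}{49}\right) - \frac{1}{78}\right)^{2} = \left(\frac{1880}{3} \left(- \frac{1}{49}\right) - \frac{1}{78}\right)^{2} = \left(- \frac{1880}{147} - \frac{1}{78}\right)^{2} = \left(- \frac{48929}{3822}\right)^{2} = \frac{2394047041}{14607684}$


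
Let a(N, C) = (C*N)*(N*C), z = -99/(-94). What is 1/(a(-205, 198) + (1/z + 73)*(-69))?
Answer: 33/54368918917 ≈ 6.0696e-10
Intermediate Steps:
z = 99/94 (z = -99*(-1/94) = 99/94 ≈ 1.0532)
a(N, C) = C**2*N**2 (a(N, C) = (C*N)*(C*N) = C**2*N**2)
1/(a(-205, 198) + (1/z + 73)*(-69)) = 1/(198**2*(-205)**2 + (1/(99/94) + 73)*(-69)) = 1/(39204*42025 + (94/99 + 73)*(-69)) = 1/(1647548100 + (7321/99)*(-69)) = 1/(1647548100 - 168383/33) = 1/(54368918917/33) = 33/54368918917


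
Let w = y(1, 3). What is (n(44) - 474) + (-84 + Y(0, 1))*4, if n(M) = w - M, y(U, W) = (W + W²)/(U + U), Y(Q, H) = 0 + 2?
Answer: -840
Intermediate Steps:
Y(Q, H) = 2
y(U, W) = (W + W²)/(2*U) (y(U, W) = (W + W²)/((2*U)) = (W + W²)*(1/(2*U)) = (W + W²)/(2*U))
w = 6 (w = (½)*3*(1 + 3)/1 = (½)*3*1*4 = 6)
n(M) = 6 - M
(n(44) - 474) + (-84 + Y(0, 1))*4 = ((6 - 1*44) - 474) + (-84 + 2)*4 = ((6 - 44) - 474) - 82*4 = (-38 - 474) - 328 = -512 - 328 = -840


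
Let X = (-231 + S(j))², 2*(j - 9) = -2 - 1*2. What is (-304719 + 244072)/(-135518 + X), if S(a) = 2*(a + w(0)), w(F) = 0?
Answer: 60647/88429 ≈ 0.68583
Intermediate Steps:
j = 7 (j = 9 + (-2 - 1*2)/2 = 9 + (-2 - 2)/2 = 9 + (½)*(-4) = 9 - 2 = 7)
S(a) = 2*a (S(a) = 2*(a + 0) = 2*a)
X = 47089 (X = (-231 + 2*7)² = (-231 + 14)² = (-217)² = 47089)
(-304719 + 244072)/(-135518 + X) = (-304719 + 244072)/(-135518 + 47089) = -60647/(-88429) = -60647*(-1/88429) = 60647/88429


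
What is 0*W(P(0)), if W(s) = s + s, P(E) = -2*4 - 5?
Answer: 0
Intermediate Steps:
P(E) = -13 (P(E) = -8 - 5 = -13)
W(s) = 2*s
0*W(P(0)) = 0*(2*(-13)) = 0*(-26) = 0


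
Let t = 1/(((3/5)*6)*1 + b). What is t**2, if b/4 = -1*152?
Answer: 25/9132484 ≈ 2.7375e-6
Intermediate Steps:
b = -608 (b = 4*(-1*152) = 4*(-152) = -608)
t = -5/3022 (t = 1/(((3/5)*6)*1 - 608) = 1/((18/5)*1 - 608) = 1/(18/5 - 608) = 1/(-3022/5) = -5/3022 ≈ -0.0016545)
t**2 = (-5/3022)**2 = 25/9132484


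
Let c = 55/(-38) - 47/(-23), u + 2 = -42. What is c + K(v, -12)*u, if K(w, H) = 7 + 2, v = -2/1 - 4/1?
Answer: -345583/874 ≈ -395.40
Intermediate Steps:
u = -44 (u = -2 - 42 = -44)
v = -6 (v = -2*1 - 4*1 = -2 - 4 = -6)
c = 521/874 (c = 55*(-1/38) - 47*(-1/23) = -55/38 + 47/23 = 521/874 ≈ 0.59611)
K(w, H) = 9
c + K(v, -12)*u = 521/874 + 9*(-44) = 521/874 - 396 = -345583/874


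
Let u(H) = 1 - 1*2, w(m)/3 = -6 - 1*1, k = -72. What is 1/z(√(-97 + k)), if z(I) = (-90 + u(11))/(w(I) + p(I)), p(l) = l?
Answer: 3/13 - I/7 ≈ 0.23077 - 0.14286*I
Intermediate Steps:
w(m) = -21 (w(m) = 3*(-6 - 1*1) = 3*(-6 - 1) = 3*(-7) = -21)
u(H) = -1 (u(H) = 1 - 2 = -1)
z(I) = -91/(-21 + I) (z(I) = (-90 - 1)/(-21 + I) = -91/(-21 + I))
1/z(√(-97 + k)) = 1/(-91/(-21 + √(-97 - 72))) = 1/(-91/(-21 + √(-169))) = 1/(-91*(-21 - 13*I)/610) = 3/13 - I/7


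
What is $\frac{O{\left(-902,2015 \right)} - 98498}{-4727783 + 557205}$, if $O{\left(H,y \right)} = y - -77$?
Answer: $\frac{48203}{2085289} \approx 0.023116$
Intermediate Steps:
$O{\left(H,y \right)} = 77 + y$ ($O{\left(H,y \right)} = y + 77 = 77 + y$)
$\frac{O{\left(-902,2015 \right)} - 98498}{-4727783 + 557205} = \frac{\left(77 + 2015\right) - 98498}{-4727783 + 557205} = \frac{2092 - 98498}{-4170578} = \left(-96406\right) \left(- \frac{1}{4170578}\right) = \frac{48203}{2085289}$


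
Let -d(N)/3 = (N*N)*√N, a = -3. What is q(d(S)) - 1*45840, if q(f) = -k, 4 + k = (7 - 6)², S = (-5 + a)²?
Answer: -45837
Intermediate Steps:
S = 64 (S = (-5 - 3)² = (-8)² = 64)
k = -3 (k = -4 + (7 - 6)² = -4 + 1² = -4 + 1 = -3)
d(N) = -3*N^(5/2) (d(N) = -3*N*N*√N = -3*N²*√N = -3*N^(5/2))
q(f) = 3 (q(f) = -1*(-3) = 3)
q(d(S)) - 1*45840 = 3 - 1*45840 = 3 - 45840 = -45837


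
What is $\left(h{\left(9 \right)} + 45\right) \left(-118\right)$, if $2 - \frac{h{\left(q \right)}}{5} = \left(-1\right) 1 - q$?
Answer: $-12390$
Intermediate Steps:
$h{\left(q \right)} = 15 + 5 q$ ($h{\left(q \right)} = 10 - 5 \left(\left(-1\right) 1 - q\right) = 10 - 5 \left(-1 - q\right) = 10 + \left(5 + 5 q\right) = 15 + 5 q$)
$\left(h{\left(9 \right)} + 45\right) \left(-118\right) = \left(\left(15 + 5 \cdot 9\right) + 45\right) \left(-118\right) = \left(\left(15 + 45\right) + 45\right) \left(-118\right) = \left(60 + 45\right) \left(-118\right) = 105 \left(-118\right) = -12390$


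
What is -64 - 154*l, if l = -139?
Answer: 21342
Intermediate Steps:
-64 - 154*l = -64 - 154*(-139) = -64 + 21406 = 21342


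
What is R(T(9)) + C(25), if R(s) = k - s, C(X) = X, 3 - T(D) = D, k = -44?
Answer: -13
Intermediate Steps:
T(D) = 3 - D
R(s) = -44 - s
R(T(9)) + C(25) = (-44 - (3 - 1*9)) + 25 = (-44 - (3 - 9)) + 25 = (-44 - 1*(-6)) + 25 = (-44 + 6) + 25 = -38 + 25 = -13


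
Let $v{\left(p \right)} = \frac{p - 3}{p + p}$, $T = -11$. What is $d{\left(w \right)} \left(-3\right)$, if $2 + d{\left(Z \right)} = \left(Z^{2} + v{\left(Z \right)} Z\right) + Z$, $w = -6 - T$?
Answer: $-87$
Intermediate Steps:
$v{\left(p \right)} = \frac{-3 + p}{2 p}$
$w = 5$ ($w = -6 - -11 = -6 + 11 = 5$)
$d{\left(Z \right)} = - \frac{7}{2} + Z^{2} + \frac{3 Z}{2}$ ($d{\left(Z \right)} = -2 + \left(\left(Z^{2} + \frac{-3 + Z}{2 Z} Z\right) + Z\right) = -2 + \left(\left(Z^{2} + \left(- \frac{3}{2} + \frac{Z}{2}\right)\right) + Z\right) = -2 + \left(\left(- \frac{3}{2} + Z^{2} + \frac{Z}{2}\right) + Z\right) = -2 + \left(- \frac{3}{2} + Z^{2} + \frac{3 Z}{2}\right) = - \frac{7}{2} + Z^{2} + \frac{3 Z}{2}$)
$d{\left(w \right)} \left(-3\right) = \left(- \frac{7}{2} + 5^{2} + \frac{3}{2} \cdot 5\right) \left(-3\right) = \left(- \frac{7}{2} + 25 + \frac{15}{2}\right) \left(-3\right) = 29 \left(-3\right) = -87$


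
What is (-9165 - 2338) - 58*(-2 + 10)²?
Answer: -15215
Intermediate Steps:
(-9165 - 2338) - 58*(-2 + 10)² = -11503 - 58*8² = -11503 - 58*64 = -11503 - 3712 = -15215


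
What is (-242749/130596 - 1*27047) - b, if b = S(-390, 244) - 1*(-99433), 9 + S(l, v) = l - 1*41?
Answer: -16460562589/130596 ≈ -1.2604e+5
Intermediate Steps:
S(l, v) = -50 + l (S(l, v) = -9 + (l - 1*41) = -9 + (l - 41) = -9 + (-41 + l) = -50 + l)
b = 98993 (b = (-50 - 390) - 1*(-99433) = -440 + 99433 = 98993)
(-242749/130596 - 1*27047) - b = (-242749/130596 - 1*27047) - 1*98993 = (-242749*1/130596 - 27047) - 98993 = (-242749/130596 - 27047) - 98993 = -3532472761/130596 - 98993 = -16460562589/130596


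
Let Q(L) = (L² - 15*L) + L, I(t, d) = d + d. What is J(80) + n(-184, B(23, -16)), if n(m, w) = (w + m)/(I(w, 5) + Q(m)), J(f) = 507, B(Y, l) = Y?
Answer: 2639419/5206 ≈ 507.00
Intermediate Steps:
I(t, d) = 2*d
Q(L) = L² - 14*L
n(m, w) = (m + w)/(10 + m*(-14 + m)) (n(m, w) = (w + m)/(2*5 + m*(-14 + m)) = (m + w)/(10 + m*(-14 + m)))
J(80) + n(-184, B(23, -16)) = 507 + (-184 + 23)/(10 - 184*(-14 - 184)) = 507 - 161/(10 - 184*(-198)) = 507 - 161/(10 + 36432) = 507 - 161/36442 = 507 + (1/36442)*(-161) = 507 - 23/5206 = 2639419/5206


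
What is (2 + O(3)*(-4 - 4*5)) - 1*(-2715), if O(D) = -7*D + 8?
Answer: 3029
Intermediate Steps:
O(D) = 8 - 7*D
(2 + O(3)*(-4 - 4*5)) - 1*(-2715) = (2 + (8 - 7*3)*(-4 - 4*5)) - 1*(-2715) = (2 + (8 - 21)*(-4 - 20)) + 2715 = (2 - 13*(-24)) + 2715 = (2 + 312) + 2715 = 314 + 2715 = 3029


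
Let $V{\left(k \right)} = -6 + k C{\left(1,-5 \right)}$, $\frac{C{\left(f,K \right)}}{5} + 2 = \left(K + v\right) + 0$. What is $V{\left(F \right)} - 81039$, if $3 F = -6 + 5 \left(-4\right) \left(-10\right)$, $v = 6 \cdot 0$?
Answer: $- \frac{249925}{3} \approx -83308.0$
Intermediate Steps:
$v = 0$
$C{\left(f,K \right)} = -10 + 5 K$ ($C{\left(f,K \right)} = -10 + 5 \left(\left(K + 0\right) + 0\right) = -10 + 5 \left(K + 0\right) = -10 + 5 K$)
$F = \frac{194}{3}$ ($F = \frac{-6 + 5 \left(-4\right) \left(-10\right)}{3} = \frac{-6 - -200}{3} = \frac{-6 + 200}{3} = \frac{1}{3} \cdot 194 = \frac{194}{3} \approx 64.667$)
$V{\left(k \right)} = -6 - 35 k$ ($V{\left(k \right)} = -6 + k \left(-10 + 5 \left(-5\right)\right) = -6 + k \left(-10 - 25\right) = -6 + k \left(-35\right) = -6 - 35 k$)
$V{\left(F \right)} - 81039 = \left(-6 - \frac{6790}{3}\right) - 81039 = - \frac{6808}{3} - 81039 = - \frac{249925}{3}$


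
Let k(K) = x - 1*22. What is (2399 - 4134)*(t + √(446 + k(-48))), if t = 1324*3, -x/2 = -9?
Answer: -6891420 - 1735*√442 ≈ -6.9279e+6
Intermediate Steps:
x = 18 (x = -2*(-9) = 18)
k(K) = -4 (k(K) = 18 - 1*22 = 18 - 22 = -4)
t = 3972
(2399 - 4134)*(t + √(446 + k(-48))) = (2399 - 4134)*(3972 + √(446 - 4)) = -1735*(3972 + √442) = -6891420 - 1735*√442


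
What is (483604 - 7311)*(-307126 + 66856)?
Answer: -114438919110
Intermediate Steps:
(483604 - 7311)*(-307126 + 66856) = 476293*(-240270) = -114438919110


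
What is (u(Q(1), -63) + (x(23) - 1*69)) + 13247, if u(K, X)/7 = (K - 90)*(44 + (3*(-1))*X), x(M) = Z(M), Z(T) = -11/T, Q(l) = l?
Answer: -3035574/23 ≈ -1.3198e+5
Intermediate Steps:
x(M) = -11/M
u(K, X) = 7*(-90 + K)*(44 - 3*X) (u(K, X) = 7*((K - 90)*(44 + (3*(-1))*X)) = 7*((-90 + K)*(44 - 3*X)) = 7*(-90 + K)*(44 - 3*X))
(u(Q(1), -63) + (x(23) - 1*69)) + 13247 = ((-27720 + 308*1 + 1890*(-63) - 21*1*(-63)) + (-11/23 - 1*69)) + 13247 = ((-27720 + 308 - 119070 + 1323) + (-11*1/23 - 69)) + 13247 = (-145159 + (-11/23 - 69)) + 13247 = (-145159 - 1598/23) + 13247 = -3340255/23 + 13247 = -3035574/23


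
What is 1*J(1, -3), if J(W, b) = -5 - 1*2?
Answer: -7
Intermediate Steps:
J(W, b) = -7 (J(W, b) = -5 - 2 = -7)
1*J(1, -3) = 1*(-7) = -7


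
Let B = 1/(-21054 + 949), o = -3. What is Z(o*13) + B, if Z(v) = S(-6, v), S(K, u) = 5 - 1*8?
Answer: -60316/20105 ≈ -3.0000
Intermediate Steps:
S(K, u) = -3 (S(K, u) = 5 - 8 = -3)
B = -1/20105 (B = 1/(-20105) = -1/20105 ≈ -4.9739e-5)
Z(v) = -3
Z(o*13) + B = -3 - 1/20105 = -60316/20105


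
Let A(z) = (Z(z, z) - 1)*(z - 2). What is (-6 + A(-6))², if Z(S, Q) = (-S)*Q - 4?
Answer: 103684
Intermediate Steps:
Z(S, Q) = -4 - Q*S (Z(S, Q) = -Q*S - 4 = -4 - Q*S)
A(z) = (-5 - z²)*(-2 + z) (A(z) = ((-4 - z*z) - 1)*(z - 2) = ((-4 - z²) - 1)*(-2 + z) = (-5 - z²)*(-2 + z))
(-6 + A(-6))² = (-6 + (10 - 1*(-6)³ - 5*(-6) + 2*(-6)²))² = (-6 + (10 - 1*(-216) + 30 + 2*36))² = (-6 + (10 + 216 + 30 + 72))² = (-6 + 328)² = 322² = 103684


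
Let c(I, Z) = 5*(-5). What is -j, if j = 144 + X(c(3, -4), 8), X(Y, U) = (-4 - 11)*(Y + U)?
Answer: -399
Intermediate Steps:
c(I, Z) = -25
X(Y, U) = -15*U - 15*Y (X(Y, U) = -15*(U + Y) = -15*U - 15*Y)
j = 399 (j = 144 + (-15*8 - 15*(-25)) = 144 + (-120 + 375) = 144 + 255 = 399)
-j = -1*399 = -399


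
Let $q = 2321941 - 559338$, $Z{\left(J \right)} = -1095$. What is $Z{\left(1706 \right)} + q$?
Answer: $1761508$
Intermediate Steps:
$q = 1762603$ ($q = 2321941 - 559338 = 1762603$)
$Z{\left(1706 \right)} + q = -1095 + 1762603 = 1761508$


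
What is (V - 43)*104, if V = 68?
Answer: 2600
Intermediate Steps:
(V - 43)*104 = (68 - 43)*104 = 25*104 = 2600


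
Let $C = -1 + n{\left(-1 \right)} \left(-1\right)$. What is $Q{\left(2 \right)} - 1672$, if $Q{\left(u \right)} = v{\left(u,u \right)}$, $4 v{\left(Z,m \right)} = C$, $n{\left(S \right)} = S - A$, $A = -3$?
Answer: $- \frac{6691}{4} \approx -1672.8$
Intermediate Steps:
$n{\left(S \right)} = 3 + S$ ($n{\left(S \right)} = S - -3 = S + 3 = 3 + S$)
$C = -3$ ($C = -1 + \left(3 - 1\right) \left(-1\right) = -1 + 2 \left(-1\right) = -1 - 2 = -3$)
$v{\left(Z,m \right)} = - \frac{3}{4}$ ($v{\left(Z,m \right)} = \frac{1}{4} \left(-3\right) = - \frac{3}{4}$)
$Q{\left(u \right)} = - \frac{3}{4}$
$Q{\left(2 \right)} - 1672 = - \frac{3}{4} - 1672 = - \frac{6691}{4}$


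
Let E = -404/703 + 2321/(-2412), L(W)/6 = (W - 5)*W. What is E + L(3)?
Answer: -63649007/1695636 ≈ -37.537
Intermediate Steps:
L(W) = 6*W*(-5 + W) (L(W) = 6*((W - 5)*W) = 6*((-5 + W)*W) = 6*(W*(-5 + W)) = 6*W*(-5 + W))
E = -2606111/1695636 (E = -404*1/703 + 2321*(-1/2412) = -404/703 - 2321/2412 = -2606111/1695636 ≈ -1.5370)
E + L(3) = -2606111/1695636 + 6*3*(-5 + 3) = -2606111/1695636 + 6*3*(-2) = -2606111/1695636 - 36 = -63649007/1695636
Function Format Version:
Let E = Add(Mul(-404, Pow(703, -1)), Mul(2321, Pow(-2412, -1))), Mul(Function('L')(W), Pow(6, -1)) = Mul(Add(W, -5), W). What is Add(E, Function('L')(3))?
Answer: Rational(-63649007, 1695636) ≈ -37.537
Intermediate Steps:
Function('L')(W) = Mul(6, W, Add(-5, W)) (Function('L')(W) = Mul(6, Mul(Add(W, -5), W)) = Mul(6, Mul(Add(-5, W), W)) = Mul(6, Mul(W, Add(-5, W))) = Mul(6, W, Add(-5, W)))
E = Rational(-2606111, 1695636) (E = Add(Mul(-404, Rational(1, 703)), Mul(2321, Rational(-1, 2412))) = Add(Rational(-404, 703), Rational(-2321, 2412)) = Rational(-2606111, 1695636) ≈ -1.5370)
Add(E, Function('L')(3)) = Add(Rational(-2606111, 1695636), Mul(6, 3, Add(-5, 3))) = Add(Rational(-2606111, 1695636), Mul(6, 3, -2)) = Add(Rational(-2606111, 1695636), -36) = Rational(-63649007, 1695636)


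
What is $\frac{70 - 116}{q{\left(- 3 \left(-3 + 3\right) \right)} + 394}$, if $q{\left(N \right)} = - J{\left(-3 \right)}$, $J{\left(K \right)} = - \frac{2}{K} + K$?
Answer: $- \frac{138}{1189} \approx -0.11606$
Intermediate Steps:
$J{\left(K \right)} = K - \frac{2}{K}$
$q{\left(N \right)} = \frac{7}{3}$ ($q{\left(N \right)} = - (-3 - \frac{2}{-3}) = - (-3 - - \frac{2}{3}) = - (-3 + \frac{2}{3}) = \left(-1\right) \left(- \frac{7}{3}\right) = \frac{7}{3}$)
$\frac{70 - 116}{q{\left(- 3 \left(-3 + 3\right) \right)} + 394} = \frac{70 - 116}{\frac{7}{3} + 394} = - \frac{46}{\frac{1189}{3}} = \left(-46\right) \frac{3}{1189} = - \frac{138}{1189}$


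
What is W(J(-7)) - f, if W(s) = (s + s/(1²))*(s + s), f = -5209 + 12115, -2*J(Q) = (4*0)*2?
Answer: -6906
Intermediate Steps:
J(Q) = 0 (J(Q) = -4*0*2/2 = -0*2 = -½*0 = 0)
f = 6906
W(s) = 4*s² (W(s) = (s + s/1)*(2*s) = (s + s*1)*(2*s) = (s + s)*(2*s) = (2*s)*(2*s) = 4*s²)
W(J(-7)) - f = 4*0² - 1*6906 = 4*0 - 6906 = 0 - 6906 = -6906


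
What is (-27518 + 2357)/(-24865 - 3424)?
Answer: 25161/28289 ≈ 0.88943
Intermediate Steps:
(-27518 + 2357)/(-24865 - 3424) = -25161/(-28289) = -25161*(-1/28289) = 25161/28289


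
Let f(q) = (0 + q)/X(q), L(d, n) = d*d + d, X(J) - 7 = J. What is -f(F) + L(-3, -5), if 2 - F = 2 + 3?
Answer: 27/4 ≈ 6.7500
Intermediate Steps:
X(J) = 7 + J
L(d, n) = d + d**2 (L(d, n) = d**2 + d = d + d**2)
F = -3 (F = 2 - (2 + 3) = 2 - 1*5 = 2 - 5 = -3)
f(q) = q/(7 + q) (f(q) = (0 + q)/(7 + q) = q/(7 + q))
-f(F) + L(-3, -5) = -(-3)/(7 - 3) - 3*(1 - 3) = -(-3)/4 - 3*(-2) = -(-3)/4 + 6 = -1*(-3/4) + 6 = 3/4 + 6 = 27/4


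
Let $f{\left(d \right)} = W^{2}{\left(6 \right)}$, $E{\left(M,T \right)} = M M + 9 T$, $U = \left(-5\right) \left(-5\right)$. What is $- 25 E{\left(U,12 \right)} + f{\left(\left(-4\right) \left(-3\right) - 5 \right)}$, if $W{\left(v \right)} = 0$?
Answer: $-18325$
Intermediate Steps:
$U = 25$
$E{\left(M,T \right)} = M^{2} + 9 T$
$f{\left(d \right)} = 0$ ($f{\left(d \right)} = 0^{2} = 0$)
$- 25 E{\left(U,12 \right)} + f{\left(\left(-4\right) \left(-3\right) - 5 \right)} = - 25 \left(25^{2} + 9 \cdot 12\right) + 0 = - 25 \left(625 + 108\right) + 0 = \left(-25\right) 733 + 0 = -18325 + 0 = -18325$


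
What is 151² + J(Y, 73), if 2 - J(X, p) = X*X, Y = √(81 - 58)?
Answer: 22780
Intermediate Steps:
Y = √23 ≈ 4.7958
J(X, p) = 2 - X² (J(X, p) = 2 - X*X = 2 - X²)
151² + J(Y, 73) = 151² + (2 - (√23)²) = 22801 + (2 - 1*23) = 22801 + (2 - 23) = 22801 - 21 = 22780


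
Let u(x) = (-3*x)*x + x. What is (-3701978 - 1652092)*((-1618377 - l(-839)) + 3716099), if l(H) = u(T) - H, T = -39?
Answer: -11251497793950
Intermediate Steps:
u(x) = x - 3*x² (u(x) = -3*x² + x = x - 3*x²)
l(H) = -4602 - H (l(H) = -39*(1 - 3*(-39)) - H = -39*(1 + 117) - H = -39*118 - H = -4602 - H)
(-3701978 - 1652092)*((-1618377 - l(-839)) + 3716099) = (-3701978 - 1652092)*((-1618377 - (-4602 - 1*(-839))) + 3716099) = -5354070*((-1618377 - (-4602 + 839)) + 3716099) = -5354070*((-1618377 - 1*(-3763)) + 3716099) = -5354070*((-1618377 + 3763) + 3716099) = -5354070*(-1614614 + 3716099) = -5354070*2101485 = -11251497793950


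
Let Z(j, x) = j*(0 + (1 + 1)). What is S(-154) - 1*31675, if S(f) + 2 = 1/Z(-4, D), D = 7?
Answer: -253417/8 ≈ -31677.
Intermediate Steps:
Z(j, x) = 2*j (Z(j, x) = j*(0 + 2) = j*2 = 2*j)
S(f) = -17/8 (S(f) = -2 + 1/(2*(-4)) = -2 + 1/(-8) = -2 - ⅛ = -17/8)
S(-154) - 1*31675 = -17/8 - 1*31675 = -17/8 - 31675 = -253417/8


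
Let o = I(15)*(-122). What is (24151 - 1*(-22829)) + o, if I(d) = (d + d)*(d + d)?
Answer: -62820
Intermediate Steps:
I(d) = 4*d² (I(d) = (2*d)*(2*d) = 4*d²)
o = -109800 (o = (4*15²)*(-122) = (4*225)*(-122) = 900*(-122) = -109800)
(24151 - 1*(-22829)) + o = (24151 - 1*(-22829)) - 109800 = (24151 + 22829) - 109800 = 46980 - 109800 = -62820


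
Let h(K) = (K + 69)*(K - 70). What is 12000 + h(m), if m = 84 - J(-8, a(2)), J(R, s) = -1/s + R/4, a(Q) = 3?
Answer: 130834/9 ≈ 14537.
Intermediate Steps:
J(R, s) = -1/s + R/4 (J(R, s) = -1/s + R*(¼) = -1/s + R/4)
m = 259/3 (m = 84 - (-1/3 + (¼)*(-8)) = 84 - (-1*⅓ - 2) = 84 - (-⅓ - 2) = 84 - 1*(-7/3) = 84 + 7/3 = 259/3 ≈ 86.333)
h(K) = (-70 + K)*(69 + K) (h(K) = (69 + K)*(-70 + K) = (-70 + K)*(69 + K))
12000 + h(m) = 12000 + (-4830 + (259/3)² - 1*259/3) = 12000 + (-4830 + 67081/9 - 259/3) = 12000 + 22834/9 = 130834/9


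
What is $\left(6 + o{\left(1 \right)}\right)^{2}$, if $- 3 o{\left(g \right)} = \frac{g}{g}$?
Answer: $\frac{289}{9} \approx 32.111$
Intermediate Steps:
$o{\left(g \right)} = - \frac{1}{3}$ ($o{\left(g \right)} = - \frac{g \frac{1}{g}}{3} = \left(- \frac{1}{3}\right) 1 = - \frac{1}{3}$)
$\left(6 + o{\left(1 \right)}\right)^{2} = \left(6 - \frac{1}{3}\right)^{2} = \left(\frac{17}{3}\right)^{2} = \frac{289}{9}$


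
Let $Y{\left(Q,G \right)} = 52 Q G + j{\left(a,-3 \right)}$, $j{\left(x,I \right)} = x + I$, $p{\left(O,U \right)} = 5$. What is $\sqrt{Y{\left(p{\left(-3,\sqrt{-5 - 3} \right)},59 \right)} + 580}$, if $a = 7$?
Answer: $2 \sqrt{3981} \approx 126.19$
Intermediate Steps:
$j{\left(x,I \right)} = I + x$
$Y{\left(Q,G \right)} = 4 + 52 G Q$ ($Y{\left(Q,G \right)} = 52 Q G + \left(-3 + 7\right) = 52 G Q + 4 = 4 + 52 G Q$)
$\sqrt{Y{\left(p{\left(-3,\sqrt{-5 - 3} \right)},59 \right)} + 580} = \sqrt{\left(4 + 52 \cdot 59 \cdot 5\right) + 580} = \sqrt{\left(4 + 15340\right) + 580} = \sqrt{15344 + 580} = \sqrt{15924} = 2 \sqrt{3981}$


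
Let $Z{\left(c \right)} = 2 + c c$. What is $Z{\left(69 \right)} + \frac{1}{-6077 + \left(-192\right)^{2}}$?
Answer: $\frac{146638482}{30787} \approx 4763.0$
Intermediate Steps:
$Z{\left(c \right)} = 2 + c^{2}$
$Z{\left(69 \right)} + \frac{1}{-6077 + \left(-192\right)^{2}} = \left(2 + 69^{2}\right) + \frac{1}{-6077 + \left(-192\right)^{2}} = \left(2 + 4761\right) + \frac{1}{-6077 + 36864} = 4763 + \frac{1}{30787} = \frac{146638482}{30787}$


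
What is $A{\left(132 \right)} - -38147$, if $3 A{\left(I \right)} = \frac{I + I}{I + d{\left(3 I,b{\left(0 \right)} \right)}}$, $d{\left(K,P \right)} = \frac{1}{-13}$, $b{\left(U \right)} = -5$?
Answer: $\frac{65423249}{1715} \approx 38148.0$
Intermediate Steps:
$d{\left(K,P \right)} = - \frac{1}{13}$
$A{\left(I \right)} = \frac{2 I}{3 \left(- \frac{1}{13} + I\right)}$ ($A{\left(I \right)} = \frac{\left(I + I\right) \frac{1}{I - \frac{1}{13}}}{3} = \frac{2 I \frac{1}{- \frac{1}{13} + I}}{3} = \frac{2 I}{3 \left(- \frac{1}{13} + I\right)}$)
$A{\left(132 \right)} - -38147 = \frac{26}{3} \cdot 132 \frac{1}{-1 + 13 \cdot 132} - -38147 = \frac{26}{3} \cdot 132 \frac{1}{-1 + 1716} + 38147 = \frac{26}{3} \cdot 132 \cdot \frac{1}{1715} + 38147 = \frac{1144}{1715} + 38147 = \frac{65423249}{1715}$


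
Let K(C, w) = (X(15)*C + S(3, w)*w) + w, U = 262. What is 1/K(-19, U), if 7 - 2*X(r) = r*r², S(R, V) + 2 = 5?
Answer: 1/33044 ≈ 3.0263e-5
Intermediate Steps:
S(R, V) = 3 (S(R, V) = -2 + 5 = 3)
X(r) = 7/2 - r³/2 (X(r) = 7/2 - r*r²/2 = 7/2 - r³/2)
K(C, w) = -1684*C + 4*w (K(C, w) = ((7/2 - ½*15³)*C + 3*w) + w = ((7/2 - ½*3375)*C + 3*w) + w = ((7/2 - 3375/2)*C + 3*w) + w = (-1684*C + 3*w) + w = -1684*C + 4*w)
1/K(-19, U) = 1/(-1684*(-19) + 4*262) = 1/(31996 + 1048) = 1/33044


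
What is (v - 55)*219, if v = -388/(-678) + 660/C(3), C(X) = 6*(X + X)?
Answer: -893228/113 ≈ -7904.7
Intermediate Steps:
C(X) = 12*X (C(X) = 6*(2*X) = 12*X)
v = 6409/339 (v = -388/(-678) + 660/((12*3)) = -388*(-1/678) + 660/36 = 194/339 + 660*(1/36) = 194/339 + 55/3 = 6409/339 ≈ 18.906)
(v - 55)*219 = (6409/339 - 55)*219 = -12236/339*219 = -893228/113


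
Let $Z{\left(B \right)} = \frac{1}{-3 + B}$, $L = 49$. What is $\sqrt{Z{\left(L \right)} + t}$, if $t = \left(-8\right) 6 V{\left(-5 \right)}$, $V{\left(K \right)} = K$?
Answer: $\frac{\sqrt{507886}}{46} \approx 15.493$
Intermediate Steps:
$t = 240$ ($t = \left(-8\right) 6 \left(-5\right) = \left(-48\right) \left(-5\right) = 240$)
$\sqrt{Z{\left(L \right)} + t} = \sqrt{\frac{1}{-3 + 49} + 240} = \sqrt{\frac{1}{46} + 240} = \sqrt{\frac{11041}{46}} = \frac{\sqrt{507886}}{46}$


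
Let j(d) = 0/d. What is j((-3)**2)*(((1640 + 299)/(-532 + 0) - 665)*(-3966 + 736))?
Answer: 0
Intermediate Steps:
j(d) = 0
j((-3)**2)*(((1640 + 299)/(-532 + 0) - 665)*(-3966 + 736)) = 0*(((1640 + 299)/(-532 + 0) - 665)*(-3966 + 736)) = 0*((1939/(-532) - 665)*(-3230)) = 0*((1939*(-1/532) - 665)*(-3230)) = 0*((-277/76 - 665)*(-3230)) = 0*(-50817/76*(-3230)) = 0*(4319445/2) = 0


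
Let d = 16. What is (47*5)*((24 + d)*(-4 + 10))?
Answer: 56400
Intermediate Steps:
(47*5)*((24 + d)*(-4 + 10)) = (47*5)*((24 + 16)*(-4 + 10)) = 235*(40*6) = 235*240 = 56400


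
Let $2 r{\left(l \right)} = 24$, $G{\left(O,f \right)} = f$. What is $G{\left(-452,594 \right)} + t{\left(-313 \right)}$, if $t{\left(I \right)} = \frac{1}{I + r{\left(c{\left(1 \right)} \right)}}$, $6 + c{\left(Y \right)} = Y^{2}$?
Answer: $\frac{178793}{301} \approx 594.0$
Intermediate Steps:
$c{\left(Y \right)} = -6 + Y^{2}$
$r{\left(l \right)} = 12$ ($r{\left(l \right)} = \frac{1}{2} \cdot 24 = 12$)
$t{\left(I \right)} = \frac{1}{12 + I}$ ($t{\left(I \right)} = \frac{1}{I + 12} = \frac{1}{12 + I}$)
$G{\left(-452,594 \right)} + t{\left(-313 \right)} = 594 + \frac{1}{12 - 313} = 594 + \frac{1}{-301} = 594 - \frac{1}{301} = \frac{178793}{301}$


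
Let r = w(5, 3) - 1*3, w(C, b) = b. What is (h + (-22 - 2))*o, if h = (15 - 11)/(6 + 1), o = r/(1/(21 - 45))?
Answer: 0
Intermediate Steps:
r = 0 (r = 3 - 1*3 = 3 - 3 = 0)
o = 0 (o = 0/(1/(21 - 45)) = 0/(1/(-24)) = 0/(-1/24) = 0*(-24) = 0)
h = 4/7 ≈ 0.57143
(h + (-22 - 2))*o = (4/7 + (-22 - 2))*0 = (4/7 - 24)*0 = -164/7*0 = 0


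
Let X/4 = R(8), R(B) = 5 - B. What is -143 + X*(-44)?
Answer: 385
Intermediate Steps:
X = -12 (X = 4*(5 - 1*8) = 4*(5 - 8) = 4*(-3) = -12)
-143 + X*(-44) = -143 - 12*(-44) = -143 + 528 = 385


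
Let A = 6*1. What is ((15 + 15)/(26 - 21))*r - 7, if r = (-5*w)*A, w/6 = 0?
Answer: -7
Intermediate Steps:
w = 0 (w = 6*0 = 0)
A = 6
r = 0 (r = -5*0*6 = 0*6 = 0)
((15 + 15)/(26 - 21))*r - 7 = ((15 + 15)/(26 - 21))*0 - 7 = (30/5)*0 - 7 = (30*(⅕))*0 - 7 = 6*0 - 7 = 0 - 7 = -7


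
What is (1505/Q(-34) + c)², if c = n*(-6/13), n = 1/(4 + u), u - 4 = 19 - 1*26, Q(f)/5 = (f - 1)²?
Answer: 241081/5175625 ≈ 0.046580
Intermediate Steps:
Q(f) = 5*(-1 + f)² (Q(f) = 5*(f - 1)² = 5*(-1 + f)²)
u = -3 (u = 4 + (19 - 1*26) = 4 + (19 - 26) = 4 - 7 = -3)
n = 1 (n = 1/(4 - 3) = 1/1 = 1)
c = -6/13 (c = 1*(-6/13) = -6/13 ≈ -0.46154)
(1505/Q(-34) + c)² = (1505/((5*(-1 - 34)²)) - 6/13)² = (1505/((5*(-35)²)) - 6/13)² = (1505/((5*1225)) - 6/13)² = (1505/6125 - 6/13)² = (1505*(1/6125) - 6/13)² = (43/175 - 6/13)² = (-491/2275)² = 241081/5175625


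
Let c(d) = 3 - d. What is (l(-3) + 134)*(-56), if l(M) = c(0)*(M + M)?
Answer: -6496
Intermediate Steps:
l(M) = 6*M (l(M) = (3 - 1*0)*(M + M) = (3 + 0)*(2*M) = 3*(2*M) = 6*M)
(l(-3) + 134)*(-56) = (6*(-3) + 134)*(-56) = (-18 + 134)*(-56) = 116*(-56) = -6496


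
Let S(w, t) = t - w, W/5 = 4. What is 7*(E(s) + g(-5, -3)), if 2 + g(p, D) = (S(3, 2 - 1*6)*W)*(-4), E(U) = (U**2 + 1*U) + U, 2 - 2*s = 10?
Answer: 3962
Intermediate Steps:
s = -4 (s = 1 - 1/2*10 = 1 - 5 = -4)
W = 20 (W = 5*4 = 20)
E(U) = U**2 + 2*U (E(U) = (U**2 + U) + U = (U + U**2) + U = U**2 + 2*U)
g(p, D) = 558 (g(p, D) = -2 + (((2 - 1*6) - 1*3)*20)*(-4) = -2 + (((2 - 6) - 3)*20)*(-4) = -2 + ((-4 - 3)*20)*(-4) = -2 - 7*20*(-4) = -2 - 140*(-4) = -2 + 560 = 558)
7*(E(s) + g(-5, -3)) = 7*(-4*(2 - 4) + 558) = 7*(-4*(-2) + 558) = 7*(8 + 558) = 7*566 = 3962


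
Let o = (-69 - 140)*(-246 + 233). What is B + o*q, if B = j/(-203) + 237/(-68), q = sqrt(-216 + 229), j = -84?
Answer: -6057/1972 + 2717*sqrt(13) ≈ 9793.2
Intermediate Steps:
q = sqrt(13) ≈ 3.6056
B = -6057/1972 (B = -84/(-203) + 237/(-68) = -84*(-1/203) + 237*(-1/68) = 12/29 - 237/68 = -6057/1972 ≈ -3.0715)
o = 2717 (o = -209*(-13) = 2717)
B + o*q = -6057/1972 + 2717*sqrt(13)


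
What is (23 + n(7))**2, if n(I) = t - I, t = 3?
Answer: 361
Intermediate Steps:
n(I) = 3 - I
(23 + n(7))**2 = (23 + (3 - 1*7))**2 = (23 + (3 - 7))**2 = (23 - 4)**2 = 19**2 = 361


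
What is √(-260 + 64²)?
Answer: 2*√959 ≈ 61.935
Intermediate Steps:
√(-260 + 64²) = √(-260 + 4096) = √3836 = 2*√959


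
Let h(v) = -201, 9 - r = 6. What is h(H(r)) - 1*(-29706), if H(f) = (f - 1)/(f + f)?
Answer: 29505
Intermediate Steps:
r = 3 (r = 9 - 1*6 = 9 - 6 = 3)
H(f) = (-1 + f)/(2*f) (H(f) = (-1 + f)/((2*f)) = (-1 + f)*(1/(2*f)) = (-1 + f)/(2*f))
h(H(r)) - 1*(-29706) = -201 - 1*(-29706) = -201 + 29706 = 29505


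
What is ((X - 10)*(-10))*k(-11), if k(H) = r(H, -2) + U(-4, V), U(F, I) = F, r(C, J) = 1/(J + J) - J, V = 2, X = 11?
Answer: 45/2 ≈ 22.500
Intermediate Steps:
r(C, J) = 1/(2*J) - J
k(H) = -9/4 (k(H) = ((½)/(-2) - 1*(-2)) - 4 = ((½)*(-½) + 2) - 4 = (-¼ + 2) - 4 = 7/4 - 4 = -9/4)
((X - 10)*(-10))*k(-11) = ((11 - 10)*(-10))*(-9/4) = (1*(-10))*(-9/4) = -10*(-9/4) = 45/2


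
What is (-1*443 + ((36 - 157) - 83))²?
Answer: 418609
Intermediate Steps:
(-1*443 + ((36 - 157) - 83))² = (-443 + (-121 - 83))² = (-443 - 204)² = (-647)² = 418609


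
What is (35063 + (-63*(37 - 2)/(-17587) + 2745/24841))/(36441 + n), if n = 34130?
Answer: 15318379751741/30830964408857 ≈ 0.49685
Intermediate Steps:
(35063 + (-63*(37 - 2)/(-17587) + 2745/24841))/(36441 + n) = (35063 + (-63*(37 - 2)/(-17587) + 2745/24841))/(36441 + 34130) = (35063 + (-63*35*(-1/17587) + 2745*(1/24841)))/70571 = (35063 + (-2205*(-1/17587) + 2745/24841))*(1/70571) = (35063 + (2205/17587 + 2745/24841))*(1/70571) = (35063 + 103050720/436878667)*(1/70571) = (15318379751741/436878667)*(1/70571) = 15318379751741/30830964408857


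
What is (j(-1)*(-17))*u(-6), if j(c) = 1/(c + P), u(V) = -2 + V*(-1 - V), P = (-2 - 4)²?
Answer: 544/35 ≈ 15.543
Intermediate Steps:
P = 36 (P = (-6)² = 36)
j(c) = 1/(36 + c) (j(c) = 1/(c + 36) = 1/(36 + c))
(j(-1)*(-17))*u(-6) = (-17/(36 - 1))*(-2 - 1*(-6) - 1*(-6)²) = (-17/35)*(-2 + 6 - 1*36) = ((1/35)*(-17))*(-2 + 6 - 36) = -17/35*(-32) = 544/35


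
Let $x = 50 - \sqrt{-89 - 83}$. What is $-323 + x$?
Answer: $-273 - 2 i \sqrt{43} \approx -273.0 - 13.115 i$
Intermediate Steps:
$x = 50 - 2 i \sqrt{43}$ ($x = 50 - \sqrt{-172} = 50 - 2 i \sqrt{43} \approx 50.0 - 13.115 i$)
$-323 + x = -323 + \left(50 - 2 i \sqrt{43}\right) = -273 - 2 i \sqrt{43}$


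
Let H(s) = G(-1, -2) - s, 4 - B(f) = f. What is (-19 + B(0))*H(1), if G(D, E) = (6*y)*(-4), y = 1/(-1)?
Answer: -345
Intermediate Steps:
y = -1
G(D, E) = 24 (G(D, E) = (6*(-1))*(-4) = -6*(-4) = 24)
B(f) = 4 - f
H(s) = 24 - s
(-19 + B(0))*H(1) = (-19 + (4 - 1*0))*(24 - 1*1) = (-19 + (4 + 0))*(24 - 1) = (-19 + 4)*23 = -15*23 = -345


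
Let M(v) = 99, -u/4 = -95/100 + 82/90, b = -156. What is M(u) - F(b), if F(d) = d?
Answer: 255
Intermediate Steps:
u = 7/45 (u = -4*(-95/100 + 82/90) = -4*(-95*1/100 + 82*(1/90)) = -4*(-19/20 + 41/45) = -4*(-7/180) = 7/45 ≈ 0.15556)
M(u) - F(b) = 99 - 1*(-156) = 99 + 156 = 255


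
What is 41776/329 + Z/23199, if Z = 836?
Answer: 662636/5217 ≈ 127.01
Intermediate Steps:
41776/329 + Z/23199 = 41776/329 + 836/23199 = 41776*(1/329) + 836*(1/23199) = 5968/47 + 4/111 = 662636/5217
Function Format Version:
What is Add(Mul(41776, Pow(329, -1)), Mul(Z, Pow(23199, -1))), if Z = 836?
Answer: Rational(662636, 5217) ≈ 127.01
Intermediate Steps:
Add(Mul(41776, Pow(329, -1)), Mul(Z, Pow(23199, -1))) = Add(Mul(41776, Pow(329, -1)), Mul(836, Pow(23199, -1))) = Add(Mul(41776, Rational(1, 329)), Mul(836, Rational(1, 23199))) = Add(Rational(5968, 47), Rational(4, 111)) = Rational(662636, 5217)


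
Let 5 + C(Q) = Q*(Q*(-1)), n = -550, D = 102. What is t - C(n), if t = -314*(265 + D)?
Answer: 187267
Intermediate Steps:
t = -115238 (t = -314*(265 + 102) = -314*367 = -115238)
C(Q) = -5 - Q² (C(Q) = -5 + Q*(Q*(-1)) = -5 + Q*(-Q) = -5 - Q²)
t - C(n) = -115238 - (-5 - 1*(-550)²) = -115238 - (-5 - 1*302500) = -115238 - (-5 - 302500) = -115238 - 1*(-302505) = -115238 + 302505 = 187267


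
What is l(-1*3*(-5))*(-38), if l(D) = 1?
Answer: -38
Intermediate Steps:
l(-1*3*(-5))*(-38) = 1*(-38) = -38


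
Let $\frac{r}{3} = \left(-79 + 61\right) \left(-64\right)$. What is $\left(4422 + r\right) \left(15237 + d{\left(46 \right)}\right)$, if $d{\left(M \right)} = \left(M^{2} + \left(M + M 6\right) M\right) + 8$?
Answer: $253458894$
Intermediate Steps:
$r = 3456$ ($r = 3 \left(-79 + 61\right) \left(-64\right) = 3 \left(\left(-18\right) \left(-64\right)\right) = 3 \cdot 1152 = 3456$)
$d{\left(M \right)} = 8 + 8 M^{2}$ ($d{\left(M \right)} = \left(M^{2} + \left(M + 6 M\right) M\right) + 8 = \left(M^{2} + 7 M M\right) + 8 = \left(M^{2} + 7 M^{2}\right) + 8 = 8 M^{2} + 8 = 8 + 8 M^{2}$)
$\left(4422 + r\right) \left(15237 + d{\left(46 \right)}\right) = \left(4422 + 3456\right) \left(15237 + \left(8 + 8 \cdot 46^{2}\right)\right) = 7878 \left(15237 + \left(8 + 8 \cdot 2116\right)\right) = 7878 \left(15237 + \left(8 + 16928\right)\right) = 7878 \left(15237 + 16936\right) = 7878 \cdot 32173 = 253458894$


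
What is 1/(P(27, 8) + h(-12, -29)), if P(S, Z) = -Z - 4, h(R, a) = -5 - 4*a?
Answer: 1/99 ≈ 0.010101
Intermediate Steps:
P(S, Z) = -4 - Z
1/(P(27, 8) + h(-12, -29)) = 1/((-4 - 1*8) + (-5 - 4*(-29))) = 1/((-4 - 8) + (-5 + 116)) = 1/(-12 + 111) = 1/99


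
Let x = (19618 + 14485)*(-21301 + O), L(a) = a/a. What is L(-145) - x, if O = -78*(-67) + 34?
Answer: 547046224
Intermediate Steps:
L(a) = 1
O = 5260 (O = 5226 + 34 = 5260)
x = -547046223 (x = (19618 + 14485)*(-21301 + 5260) = 34103*(-16041) = -547046223)
L(-145) - x = 1 - 1*(-547046223) = 1 + 547046223 = 547046224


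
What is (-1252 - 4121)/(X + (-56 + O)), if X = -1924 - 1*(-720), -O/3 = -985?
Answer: -1791/565 ≈ -3.1699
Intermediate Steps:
O = 2955 (O = -3*(-985) = 2955)
X = -1204 (X = -1924 + 720 = -1204)
(-1252 - 4121)/(X + (-56 + O)) = (-1252 - 4121)/(-1204 + (-56 + 2955)) = -5373/(-1204 + 2899) = -5373/1695 = -5373*1/1695 = -1791/565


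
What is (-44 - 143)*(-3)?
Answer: 561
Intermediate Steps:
(-44 - 143)*(-3) = -187*(-3) = 561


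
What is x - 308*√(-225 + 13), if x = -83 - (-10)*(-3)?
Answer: -113 - 616*I*√53 ≈ -113.0 - 4484.5*I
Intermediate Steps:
x = -113 (x = -83 - 1*30 = -83 - 30 = -113)
x - 308*√(-225 + 13) = -113 - 308*√(-225 + 13) = -113 - 616*I*√53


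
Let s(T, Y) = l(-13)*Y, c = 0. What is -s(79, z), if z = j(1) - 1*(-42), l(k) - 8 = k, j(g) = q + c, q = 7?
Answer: 245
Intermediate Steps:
j(g) = 7 (j(g) = 7 + 0 = 7)
l(k) = 8 + k
z = 49 (z = 7 - 1*(-42) = 7 + 42 = 49)
s(T, Y) = -5*Y (s(T, Y) = (8 - 13)*Y = -5*Y)
-s(79, z) = -(-5)*49 = -1*(-245) = 245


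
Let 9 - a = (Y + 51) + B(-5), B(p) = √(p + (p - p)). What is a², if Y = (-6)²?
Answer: (78 + I*√5)² ≈ 6079.0 + 348.83*I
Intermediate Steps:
B(p) = √p (B(p) = √(p + 0) = √p)
Y = 36
a = -78 - I*√5 (a = 9 - ((36 + 51) + √(-5)) = 9 - (87 + I*√5) = 9 + (-87 - I*√5) = -78 - I*√5 ≈ -78.0 - 2.2361*I)
a² = (-78 - I*√5)²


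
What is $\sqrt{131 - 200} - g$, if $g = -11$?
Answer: $11 + i \sqrt{69} \approx 11.0 + 8.3066 i$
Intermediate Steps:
$\sqrt{131 - 200} - g = \sqrt{131 - 200} - -11 = \sqrt{-69} + 11 = i \sqrt{69} + 11 = 11 + i \sqrt{69}$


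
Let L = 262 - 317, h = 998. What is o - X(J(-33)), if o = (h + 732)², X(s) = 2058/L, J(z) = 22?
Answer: 164611558/55 ≈ 2.9929e+6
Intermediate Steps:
L = -55
X(s) = -2058/55 (X(s) = 2058/(-55) = 2058*(-1/55) = -2058/55)
o = 2992900 (o = (998 + 732)² = 1730² = 2992900)
o - X(J(-33)) = 2992900 - 1*(-2058/55) = 2992900 + 2058/55 = 164611558/55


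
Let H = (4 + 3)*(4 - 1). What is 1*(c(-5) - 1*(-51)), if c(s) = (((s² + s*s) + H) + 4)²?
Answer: 5676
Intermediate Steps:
H = 21 (H = 7*3 = 21)
c(s) = (25 + 2*s²)² (c(s) = (((s² + s*s) + 21) + 4)² = (((s² + s²) + 21) + 4)² = ((2*s² + 21) + 4)² = ((21 + 2*s²) + 4)² = (25 + 2*s²)²)
1*(c(-5) - 1*(-51)) = 1*((25 + 2*(-5)²)² - 1*(-51)) = 1*((25 + 2*25)² + 51) = 1*((25 + 50)² + 51) = 1*(75² + 51) = 1*(5625 + 51) = 1*5676 = 5676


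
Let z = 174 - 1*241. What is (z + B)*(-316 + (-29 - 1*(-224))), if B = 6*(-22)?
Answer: 24079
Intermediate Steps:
z = -67 (z = 174 - 241 = -67)
B = -132
(z + B)*(-316 + (-29 - 1*(-224))) = (-67 - 132)*(-316 + (-29 - 1*(-224))) = -199*(-316 + (-29 + 224)) = -199*(-316 + 195) = -199*(-121) = 24079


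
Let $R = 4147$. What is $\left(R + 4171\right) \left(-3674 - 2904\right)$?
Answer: $-54715804$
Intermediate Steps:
$\left(R + 4171\right) \left(-3674 - 2904\right) = \left(4147 + 4171\right) \left(-3674 - 2904\right) = 8318 \left(-6578\right) = -54715804$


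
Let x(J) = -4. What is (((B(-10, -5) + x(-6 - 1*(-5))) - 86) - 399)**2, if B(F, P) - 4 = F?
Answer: 245025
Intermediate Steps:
B(F, P) = 4 + F
(((B(-10, -5) + x(-6 - 1*(-5))) - 86) - 399)**2 = ((((4 - 10) - 4) - 86) - 399)**2 = (((-6 - 4) - 86) - 399)**2 = ((-10 - 86) - 399)**2 = (-96 - 399)**2 = (-495)**2 = 245025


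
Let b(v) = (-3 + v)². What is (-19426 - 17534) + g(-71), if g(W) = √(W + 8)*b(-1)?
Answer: -36960 + 48*I*√7 ≈ -36960.0 + 127.0*I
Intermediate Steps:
g(W) = 16*√(8 + W) (g(W) = √(W + 8)*(-3 - 1)² = √(8 + W)*(-4)² = √(8 + W)*16 = 16*√(8 + W))
(-19426 - 17534) + g(-71) = (-19426 - 17534) + 16*√(8 - 71) = -36960 + 16*√(-63) = -36960 + 16*(3*I*√7) = -36960 + 48*I*√7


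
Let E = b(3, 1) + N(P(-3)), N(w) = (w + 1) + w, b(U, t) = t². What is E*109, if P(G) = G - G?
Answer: 218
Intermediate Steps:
P(G) = 0
N(w) = 1 + 2*w (N(w) = (1 + w) + w = 1 + 2*w)
E = 2 (E = 1² + (1 + 2*0) = 1 + (1 + 0) = 1 + 1 = 2)
E*109 = 2*109 = 218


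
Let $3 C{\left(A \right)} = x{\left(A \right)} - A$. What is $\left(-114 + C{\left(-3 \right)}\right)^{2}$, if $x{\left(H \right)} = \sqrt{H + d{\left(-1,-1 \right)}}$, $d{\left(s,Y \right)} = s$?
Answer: $\frac{114917}{9} - \frac{452 i}{3} \approx 12769.0 - 150.67 i$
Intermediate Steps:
$x{\left(H \right)} = \sqrt{-1 + H}$ ($x{\left(H \right)} = \sqrt{H - 1} = \sqrt{-1 + H}$)
$C{\left(A \right)} = - \frac{A}{3} + \frac{\sqrt{-1 + A}}{3}$ ($C{\left(A \right)} = \frac{\sqrt{-1 + A} - A}{3} = - \frac{A}{3} + \frac{\sqrt{-1 + A}}{3}$)
$\left(-114 + C{\left(-3 \right)}\right)^{2} = \left(-114 + \left(\left(- \frac{1}{3}\right) \left(-3\right) + \frac{\sqrt{-1 - 3}}{3}\right)\right)^{2} = \left(-114 + \left(1 + \frac{\sqrt{-4}}{3}\right)\right)^{2} = \left(-114 + \left(1 + \frac{2 i}{3}\right)\right)^{2} = \left(-113 + \frac{2 i}{3}\right)^{2}$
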